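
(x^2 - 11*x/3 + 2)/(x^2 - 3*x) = (x - 2/3)/x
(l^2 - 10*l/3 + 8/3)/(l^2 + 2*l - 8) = (l - 4/3)/(l + 4)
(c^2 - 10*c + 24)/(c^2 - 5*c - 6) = (c - 4)/(c + 1)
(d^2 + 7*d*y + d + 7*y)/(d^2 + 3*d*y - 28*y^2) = (-d - 1)/(-d + 4*y)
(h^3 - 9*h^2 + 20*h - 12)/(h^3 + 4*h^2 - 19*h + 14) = (h - 6)/(h + 7)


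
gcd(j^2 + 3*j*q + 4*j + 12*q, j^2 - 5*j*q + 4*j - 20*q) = j + 4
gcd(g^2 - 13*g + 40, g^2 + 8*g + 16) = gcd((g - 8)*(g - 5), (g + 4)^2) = 1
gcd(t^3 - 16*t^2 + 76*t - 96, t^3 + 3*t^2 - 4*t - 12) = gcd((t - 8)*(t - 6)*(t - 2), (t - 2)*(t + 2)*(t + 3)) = t - 2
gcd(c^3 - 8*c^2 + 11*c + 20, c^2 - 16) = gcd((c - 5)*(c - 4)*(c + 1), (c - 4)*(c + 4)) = c - 4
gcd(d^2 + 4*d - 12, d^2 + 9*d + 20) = 1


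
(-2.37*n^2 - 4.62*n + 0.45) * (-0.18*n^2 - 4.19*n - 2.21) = 0.4266*n^4 + 10.7619*n^3 + 24.5145*n^2 + 8.3247*n - 0.9945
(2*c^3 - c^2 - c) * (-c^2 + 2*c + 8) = -2*c^5 + 5*c^4 + 15*c^3 - 10*c^2 - 8*c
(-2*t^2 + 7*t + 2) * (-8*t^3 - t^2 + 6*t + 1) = 16*t^5 - 54*t^4 - 35*t^3 + 38*t^2 + 19*t + 2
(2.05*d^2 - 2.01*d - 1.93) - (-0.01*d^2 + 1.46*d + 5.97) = 2.06*d^2 - 3.47*d - 7.9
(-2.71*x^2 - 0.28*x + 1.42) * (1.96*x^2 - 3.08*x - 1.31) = -5.3116*x^4 + 7.798*x^3 + 7.1957*x^2 - 4.0068*x - 1.8602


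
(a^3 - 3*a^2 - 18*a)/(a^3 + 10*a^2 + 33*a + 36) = a*(a - 6)/(a^2 + 7*a + 12)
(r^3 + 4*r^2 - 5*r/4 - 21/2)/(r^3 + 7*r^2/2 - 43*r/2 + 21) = (r^2 + 11*r/2 + 7)/(r^2 + 5*r - 14)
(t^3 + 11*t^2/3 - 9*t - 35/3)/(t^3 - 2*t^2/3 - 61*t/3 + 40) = (3*t^2 - 4*t - 7)/(3*t^2 - 17*t + 24)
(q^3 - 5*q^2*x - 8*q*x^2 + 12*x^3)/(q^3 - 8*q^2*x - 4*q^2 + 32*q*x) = (q^3 - 5*q^2*x - 8*q*x^2 + 12*x^3)/(q*(q^2 - 8*q*x - 4*q + 32*x))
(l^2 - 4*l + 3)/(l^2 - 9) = (l - 1)/(l + 3)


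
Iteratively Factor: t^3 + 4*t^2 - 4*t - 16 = (t + 2)*(t^2 + 2*t - 8) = (t - 2)*(t + 2)*(t + 4)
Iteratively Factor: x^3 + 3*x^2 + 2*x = (x + 2)*(x^2 + x) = x*(x + 2)*(x + 1)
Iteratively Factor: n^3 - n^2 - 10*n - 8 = (n + 1)*(n^2 - 2*n - 8) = (n + 1)*(n + 2)*(n - 4)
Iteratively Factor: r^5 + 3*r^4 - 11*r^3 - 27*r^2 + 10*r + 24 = (r + 1)*(r^4 + 2*r^3 - 13*r^2 - 14*r + 24) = (r - 1)*(r + 1)*(r^3 + 3*r^2 - 10*r - 24) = (r - 1)*(r + 1)*(r + 4)*(r^2 - r - 6) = (r - 1)*(r + 1)*(r + 2)*(r + 4)*(r - 3)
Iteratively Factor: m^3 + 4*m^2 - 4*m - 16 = (m + 4)*(m^2 - 4) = (m + 2)*(m + 4)*(m - 2)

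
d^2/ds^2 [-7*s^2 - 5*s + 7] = -14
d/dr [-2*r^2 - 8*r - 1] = -4*r - 8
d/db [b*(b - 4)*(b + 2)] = 3*b^2 - 4*b - 8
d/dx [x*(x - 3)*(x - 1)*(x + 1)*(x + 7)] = 5*x^4 + 16*x^3 - 66*x^2 - 8*x + 21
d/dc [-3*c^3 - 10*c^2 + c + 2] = -9*c^2 - 20*c + 1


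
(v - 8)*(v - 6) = v^2 - 14*v + 48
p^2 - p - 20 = (p - 5)*(p + 4)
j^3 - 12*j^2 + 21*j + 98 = (j - 7)^2*(j + 2)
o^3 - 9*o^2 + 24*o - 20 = (o - 5)*(o - 2)^2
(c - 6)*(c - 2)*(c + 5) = c^3 - 3*c^2 - 28*c + 60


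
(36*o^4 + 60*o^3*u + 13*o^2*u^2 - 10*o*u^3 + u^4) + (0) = 36*o^4 + 60*o^3*u + 13*o^2*u^2 - 10*o*u^3 + u^4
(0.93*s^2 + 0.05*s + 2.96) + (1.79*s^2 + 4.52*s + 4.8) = 2.72*s^2 + 4.57*s + 7.76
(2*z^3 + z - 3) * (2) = 4*z^3 + 2*z - 6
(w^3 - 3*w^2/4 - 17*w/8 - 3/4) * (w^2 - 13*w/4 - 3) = w^5 - 4*w^4 - 43*w^3/16 + 269*w^2/32 + 141*w/16 + 9/4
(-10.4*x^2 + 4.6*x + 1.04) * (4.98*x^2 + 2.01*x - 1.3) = -51.792*x^4 + 2.004*x^3 + 27.9452*x^2 - 3.8896*x - 1.352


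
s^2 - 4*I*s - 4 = (s - 2*I)^2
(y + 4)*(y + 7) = y^2 + 11*y + 28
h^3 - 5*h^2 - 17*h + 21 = (h - 7)*(h - 1)*(h + 3)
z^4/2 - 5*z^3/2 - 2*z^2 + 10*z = z*(z/2 + 1)*(z - 5)*(z - 2)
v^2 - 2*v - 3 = (v - 3)*(v + 1)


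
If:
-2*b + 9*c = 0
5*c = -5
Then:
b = -9/2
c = -1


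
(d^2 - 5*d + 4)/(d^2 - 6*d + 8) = (d - 1)/(d - 2)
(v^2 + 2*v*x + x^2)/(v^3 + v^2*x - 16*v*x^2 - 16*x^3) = (-v - x)/(-v^2 + 16*x^2)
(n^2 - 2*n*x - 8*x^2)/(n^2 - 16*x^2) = (n + 2*x)/(n + 4*x)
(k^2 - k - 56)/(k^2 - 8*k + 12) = (k^2 - k - 56)/(k^2 - 8*k + 12)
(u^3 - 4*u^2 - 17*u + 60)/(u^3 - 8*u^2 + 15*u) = (u + 4)/u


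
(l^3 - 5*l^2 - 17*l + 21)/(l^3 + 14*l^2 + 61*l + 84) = (l^2 - 8*l + 7)/(l^2 + 11*l + 28)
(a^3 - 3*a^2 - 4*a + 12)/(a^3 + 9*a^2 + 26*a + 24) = (a^2 - 5*a + 6)/(a^2 + 7*a + 12)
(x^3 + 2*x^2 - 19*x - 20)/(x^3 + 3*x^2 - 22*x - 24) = (x + 5)/(x + 6)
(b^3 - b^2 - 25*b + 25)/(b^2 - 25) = b - 1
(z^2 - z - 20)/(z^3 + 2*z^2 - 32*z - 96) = (z - 5)/(z^2 - 2*z - 24)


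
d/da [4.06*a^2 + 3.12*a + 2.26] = 8.12*a + 3.12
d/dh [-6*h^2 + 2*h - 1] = 2 - 12*h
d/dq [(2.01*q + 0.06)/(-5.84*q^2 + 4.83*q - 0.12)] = (11.7384*q^2 + 0.700799999999999*q - 0.531)/(34.1056*q^4 - 56.4144*q^3 + 24.7305*q^2 - 1.1592*q + 0.0144)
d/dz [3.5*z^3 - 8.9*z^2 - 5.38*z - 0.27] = 10.5*z^2 - 17.8*z - 5.38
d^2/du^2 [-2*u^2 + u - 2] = -4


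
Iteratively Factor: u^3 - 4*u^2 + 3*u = (u - 3)*(u^2 - u) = (u - 3)*(u - 1)*(u)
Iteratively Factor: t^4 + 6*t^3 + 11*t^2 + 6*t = (t + 3)*(t^3 + 3*t^2 + 2*t) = (t + 2)*(t + 3)*(t^2 + t) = (t + 1)*(t + 2)*(t + 3)*(t)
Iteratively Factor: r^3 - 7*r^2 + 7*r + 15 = (r + 1)*(r^2 - 8*r + 15) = (r - 5)*(r + 1)*(r - 3)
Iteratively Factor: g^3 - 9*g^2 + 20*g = (g)*(g^2 - 9*g + 20) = g*(g - 4)*(g - 5)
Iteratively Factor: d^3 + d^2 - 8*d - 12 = (d + 2)*(d^2 - d - 6) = (d - 3)*(d + 2)*(d + 2)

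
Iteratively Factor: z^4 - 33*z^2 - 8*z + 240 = (z + 4)*(z^3 - 4*z^2 - 17*z + 60) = (z + 4)^2*(z^2 - 8*z + 15) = (z - 3)*(z + 4)^2*(z - 5)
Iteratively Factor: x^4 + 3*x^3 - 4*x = (x + 2)*(x^3 + x^2 - 2*x) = x*(x + 2)*(x^2 + x - 2) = x*(x + 2)^2*(x - 1)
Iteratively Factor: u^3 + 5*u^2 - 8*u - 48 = (u - 3)*(u^2 + 8*u + 16) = (u - 3)*(u + 4)*(u + 4)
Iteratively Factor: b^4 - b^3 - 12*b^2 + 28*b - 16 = (b - 2)*(b^3 + b^2 - 10*b + 8) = (b - 2)*(b - 1)*(b^2 + 2*b - 8) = (b - 2)*(b - 1)*(b + 4)*(b - 2)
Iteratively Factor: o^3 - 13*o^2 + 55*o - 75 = (o - 3)*(o^2 - 10*o + 25) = (o - 5)*(o - 3)*(o - 5)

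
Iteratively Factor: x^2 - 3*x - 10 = (x - 5)*(x + 2)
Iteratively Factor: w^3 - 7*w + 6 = (w + 3)*(w^2 - 3*w + 2) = (w - 1)*(w + 3)*(w - 2)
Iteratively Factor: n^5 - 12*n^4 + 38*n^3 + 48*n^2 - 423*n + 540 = (n - 3)*(n^4 - 9*n^3 + 11*n^2 + 81*n - 180) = (n - 3)*(n + 3)*(n^3 - 12*n^2 + 47*n - 60) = (n - 3)^2*(n + 3)*(n^2 - 9*n + 20) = (n - 5)*(n - 3)^2*(n + 3)*(n - 4)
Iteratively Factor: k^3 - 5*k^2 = (k)*(k^2 - 5*k) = k^2*(k - 5)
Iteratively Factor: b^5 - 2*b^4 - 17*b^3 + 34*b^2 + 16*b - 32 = (b + 4)*(b^4 - 6*b^3 + 7*b^2 + 6*b - 8) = (b - 1)*(b + 4)*(b^3 - 5*b^2 + 2*b + 8) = (b - 1)*(b + 1)*(b + 4)*(b^2 - 6*b + 8) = (b - 2)*(b - 1)*(b + 1)*(b + 4)*(b - 4)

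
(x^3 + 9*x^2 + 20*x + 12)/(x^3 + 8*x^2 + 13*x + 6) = (x + 2)/(x + 1)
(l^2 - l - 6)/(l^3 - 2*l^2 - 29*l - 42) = (l - 3)/(l^2 - 4*l - 21)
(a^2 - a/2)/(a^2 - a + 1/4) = 2*a/(2*a - 1)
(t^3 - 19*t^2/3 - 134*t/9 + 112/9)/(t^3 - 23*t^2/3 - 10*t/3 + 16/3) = (t + 7/3)/(t + 1)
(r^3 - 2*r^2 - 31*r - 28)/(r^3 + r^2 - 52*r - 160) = (r^2 - 6*r - 7)/(r^2 - 3*r - 40)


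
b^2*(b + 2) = b^3 + 2*b^2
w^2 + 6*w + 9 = (w + 3)^2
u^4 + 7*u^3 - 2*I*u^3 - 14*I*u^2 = u^2*(u + 7)*(u - 2*I)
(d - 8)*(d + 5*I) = d^2 - 8*d + 5*I*d - 40*I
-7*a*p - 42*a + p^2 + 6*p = (-7*a + p)*(p + 6)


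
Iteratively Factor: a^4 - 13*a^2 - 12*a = (a - 4)*(a^3 + 4*a^2 + 3*a) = (a - 4)*(a + 3)*(a^2 + a) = a*(a - 4)*(a + 3)*(a + 1)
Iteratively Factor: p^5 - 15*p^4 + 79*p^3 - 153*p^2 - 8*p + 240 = (p - 4)*(p^4 - 11*p^3 + 35*p^2 - 13*p - 60) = (p - 4)*(p + 1)*(p^3 - 12*p^2 + 47*p - 60) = (p - 4)^2*(p + 1)*(p^2 - 8*p + 15) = (p - 5)*(p - 4)^2*(p + 1)*(p - 3)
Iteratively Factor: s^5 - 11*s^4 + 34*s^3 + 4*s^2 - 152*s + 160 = (s - 2)*(s^4 - 9*s^3 + 16*s^2 + 36*s - 80) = (s - 5)*(s - 2)*(s^3 - 4*s^2 - 4*s + 16) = (s - 5)*(s - 2)*(s + 2)*(s^2 - 6*s + 8) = (s - 5)*(s - 4)*(s - 2)*(s + 2)*(s - 2)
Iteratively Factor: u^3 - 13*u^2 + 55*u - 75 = (u - 3)*(u^2 - 10*u + 25) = (u - 5)*(u - 3)*(u - 5)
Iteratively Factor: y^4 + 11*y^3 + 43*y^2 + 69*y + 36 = (y + 1)*(y^3 + 10*y^2 + 33*y + 36) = (y + 1)*(y + 3)*(y^2 + 7*y + 12) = (y + 1)*(y + 3)^2*(y + 4)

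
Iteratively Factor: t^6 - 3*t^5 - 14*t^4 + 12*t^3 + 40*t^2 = (t - 2)*(t^5 - t^4 - 16*t^3 - 20*t^2) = t*(t - 2)*(t^4 - t^3 - 16*t^2 - 20*t) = t*(t - 2)*(t + 2)*(t^3 - 3*t^2 - 10*t) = t*(t - 5)*(t - 2)*(t + 2)*(t^2 + 2*t) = t*(t - 5)*(t - 2)*(t + 2)^2*(t)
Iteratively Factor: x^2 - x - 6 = (x + 2)*(x - 3)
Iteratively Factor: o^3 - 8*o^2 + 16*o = (o - 4)*(o^2 - 4*o) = (o - 4)^2*(o)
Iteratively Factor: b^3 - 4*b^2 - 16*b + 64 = (b - 4)*(b^2 - 16) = (b - 4)^2*(b + 4)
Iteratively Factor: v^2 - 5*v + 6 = (v - 2)*(v - 3)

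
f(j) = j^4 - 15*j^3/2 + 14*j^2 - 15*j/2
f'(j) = 4*j^3 - 45*j^2/2 + 28*j - 15/2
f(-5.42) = 2509.04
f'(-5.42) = -1457.11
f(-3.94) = 946.58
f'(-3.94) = -711.75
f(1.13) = 0.21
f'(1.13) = 1.18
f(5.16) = 12.57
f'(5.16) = 87.46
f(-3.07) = 460.81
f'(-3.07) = -421.26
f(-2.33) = 217.82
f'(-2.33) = -245.49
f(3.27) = -22.73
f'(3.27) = -16.67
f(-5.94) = 3355.34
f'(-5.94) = -1806.04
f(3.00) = -18.00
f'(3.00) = -18.00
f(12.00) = 9702.00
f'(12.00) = 4000.50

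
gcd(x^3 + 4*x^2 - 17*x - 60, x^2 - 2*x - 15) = x + 3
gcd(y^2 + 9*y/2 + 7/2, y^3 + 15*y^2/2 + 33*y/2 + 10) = y + 1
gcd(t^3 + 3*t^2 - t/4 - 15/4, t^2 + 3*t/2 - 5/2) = t^2 + 3*t/2 - 5/2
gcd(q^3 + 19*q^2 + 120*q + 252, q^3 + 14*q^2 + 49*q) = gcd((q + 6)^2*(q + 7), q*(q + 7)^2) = q + 7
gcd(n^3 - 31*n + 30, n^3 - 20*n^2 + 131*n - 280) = n - 5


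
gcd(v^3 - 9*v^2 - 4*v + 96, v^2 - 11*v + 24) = v - 8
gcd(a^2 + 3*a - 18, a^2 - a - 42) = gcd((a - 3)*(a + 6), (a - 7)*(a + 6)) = a + 6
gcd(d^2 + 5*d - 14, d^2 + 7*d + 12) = 1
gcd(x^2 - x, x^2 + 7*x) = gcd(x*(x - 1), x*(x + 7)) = x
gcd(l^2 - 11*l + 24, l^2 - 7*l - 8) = l - 8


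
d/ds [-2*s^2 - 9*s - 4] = -4*s - 9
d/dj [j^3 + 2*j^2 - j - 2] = 3*j^2 + 4*j - 1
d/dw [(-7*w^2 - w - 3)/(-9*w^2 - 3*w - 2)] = (12*w^2 - 26*w - 7)/(81*w^4 + 54*w^3 + 45*w^2 + 12*w + 4)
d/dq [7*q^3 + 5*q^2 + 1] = q*(21*q + 10)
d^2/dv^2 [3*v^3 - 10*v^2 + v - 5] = 18*v - 20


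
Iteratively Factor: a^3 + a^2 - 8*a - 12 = (a - 3)*(a^2 + 4*a + 4) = (a - 3)*(a + 2)*(a + 2)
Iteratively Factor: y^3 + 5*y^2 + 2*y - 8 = (y + 2)*(y^2 + 3*y - 4) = (y + 2)*(y + 4)*(y - 1)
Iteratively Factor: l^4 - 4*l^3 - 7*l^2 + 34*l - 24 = (l + 3)*(l^3 - 7*l^2 + 14*l - 8) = (l - 4)*(l + 3)*(l^2 - 3*l + 2) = (l - 4)*(l - 1)*(l + 3)*(l - 2)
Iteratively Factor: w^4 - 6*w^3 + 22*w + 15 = (w - 3)*(w^3 - 3*w^2 - 9*w - 5) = (w - 3)*(w + 1)*(w^2 - 4*w - 5) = (w - 5)*(w - 3)*(w + 1)*(w + 1)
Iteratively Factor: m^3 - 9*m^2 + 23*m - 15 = (m - 1)*(m^2 - 8*m + 15) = (m - 3)*(m - 1)*(m - 5)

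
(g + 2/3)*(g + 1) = g^2 + 5*g/3 + 2/3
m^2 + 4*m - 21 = (m - 3)*(m + 7)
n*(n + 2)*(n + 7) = n^3 + 9*n^2 + 14*n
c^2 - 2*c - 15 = (c - 5)*(c + 3)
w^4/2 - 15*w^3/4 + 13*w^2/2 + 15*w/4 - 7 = (w/2 + 1/2)*(w - 4)*(w - 7/2)*(w - 1)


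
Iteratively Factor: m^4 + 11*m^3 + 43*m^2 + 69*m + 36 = (m + 3)*(m^3 + 8*m^2 + 19*m + 12) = (m + 3)^2*(m^2 + 5*m + 4) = (m + 1)*(m + 3)^2*(m + 4)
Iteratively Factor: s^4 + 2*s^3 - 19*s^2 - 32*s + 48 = (s - 1)*(s^3 + 3*s^2 - 16*s - 48) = (s - 1)*(s + 3)*(s^2 - 16) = (s - 4)*(s - 1)*(s + 3)*(s + 4)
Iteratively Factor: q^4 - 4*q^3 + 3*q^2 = (q - 3)*(q^3 - q^2) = q*(q - 3)*(q^2 - q) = q^2*(q - 3)*(q - 1)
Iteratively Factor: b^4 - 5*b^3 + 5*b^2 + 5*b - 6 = (b - 1)*(b^3 - 4*b^2 + b + 6) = (b - 2)*(b - 1)*(b^2 - 2*b - 3) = (b - 2)*(b - 1)*(b + 1)*(b - 3)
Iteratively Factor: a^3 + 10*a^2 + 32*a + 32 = (a + 2)*(a^2 + 8*a + 16) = (a + 2)*(a + 4)*(a + 4)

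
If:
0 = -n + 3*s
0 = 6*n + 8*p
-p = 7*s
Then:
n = 0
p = 0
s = 0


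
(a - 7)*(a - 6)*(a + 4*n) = a^3 + 4*a^2*n - 13*a^2 - 52*a*n + 42*a + 168*n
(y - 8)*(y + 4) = y^2 - 4*y - 32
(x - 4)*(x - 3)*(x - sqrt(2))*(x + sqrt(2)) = x^4 - 7*x^3 + 10*x^2 + 14*x - 24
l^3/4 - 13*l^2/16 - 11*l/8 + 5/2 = (l/4 + 1/2)*(l - 4)*(l - 5/4)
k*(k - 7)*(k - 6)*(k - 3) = k^4 - 16*k^3 + 81*k^2 - 126*k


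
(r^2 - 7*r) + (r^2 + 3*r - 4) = 2*r^2 - 4*r - 4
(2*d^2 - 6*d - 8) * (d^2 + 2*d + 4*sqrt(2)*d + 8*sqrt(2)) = 2*d^4 - 2*d^3 + 8*sqrt(2)*d^3 - 20*d^2 - 8*sqrt(2)*d^2 - 80*sqrt(2)*d - 16*d - 64*sqrt(2)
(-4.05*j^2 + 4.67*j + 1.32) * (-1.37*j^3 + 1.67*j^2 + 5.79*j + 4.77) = 5.5485*j^5 - 13.1614*j^4 - 17.459*j^3 + 9.9252*j^2 + 29.9187*j + 6.2964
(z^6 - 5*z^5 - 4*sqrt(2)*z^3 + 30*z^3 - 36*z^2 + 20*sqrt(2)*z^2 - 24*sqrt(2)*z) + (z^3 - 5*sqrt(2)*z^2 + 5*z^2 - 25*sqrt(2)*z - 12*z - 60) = z^6 - 5*z^5 - 4*sqrt(2)*z^3 + 31*z^3 - 31*z^2 + 15*sqrt(2)*z^2 - 49*sqrt(2)*z - 12*z - 60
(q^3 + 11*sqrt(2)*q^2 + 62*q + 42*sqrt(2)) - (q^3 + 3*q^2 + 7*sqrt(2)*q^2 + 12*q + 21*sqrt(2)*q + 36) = -3*q^2 + 4*sqrt(2)*q^2 - 21*sqrt(2)*q + 50*q - 36 + 42*sqrt(2)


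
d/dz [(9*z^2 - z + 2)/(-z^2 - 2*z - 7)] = (-19*z^2 - 122*z + 11)/(z^4 + 4*z^3 + 18*z^2 + 28*z + 49)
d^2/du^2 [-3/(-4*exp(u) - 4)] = 3*(exp(u) - 1)*exp(u)/(4*(exp(u) + 1)^3)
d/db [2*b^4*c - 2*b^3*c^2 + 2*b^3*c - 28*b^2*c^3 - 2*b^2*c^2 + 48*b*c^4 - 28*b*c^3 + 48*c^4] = 2*c*(4*b^3 - 3*b^2*c + 3*b^2 - 28*b*c^2 - 2*b*c + 24*c^3 - 14*c^2)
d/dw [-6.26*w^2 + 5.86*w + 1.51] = 5.86 - 12.52*w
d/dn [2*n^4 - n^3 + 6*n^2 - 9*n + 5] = 8*n^3 - 3*n^2 + 12*n - 9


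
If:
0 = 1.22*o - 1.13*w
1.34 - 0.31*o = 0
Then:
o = 4.32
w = 4.67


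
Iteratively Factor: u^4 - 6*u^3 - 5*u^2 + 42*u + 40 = (u + 2)*(u^3 - 8*u^2 + 11*u + 20) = (u - 5)*(u + 2)*(u^2 - 3*u - 4) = (u - 5)*(u + 1)*(u + 2)*(u - 4)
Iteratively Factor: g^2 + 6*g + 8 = (g + 4)*(g + 2)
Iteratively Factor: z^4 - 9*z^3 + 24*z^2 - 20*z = (z - 2)*(z^3 - 7*z^2 + 10*z) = (z - 5)*(z - 2)*(z^2 - 2*z) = z*(z - 5)*(z - 2)*(z - 2)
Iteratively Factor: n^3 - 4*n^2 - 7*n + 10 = (n - 1)*(n^2 - 3*n - 10) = (n - 5)*(n - 1)*(n + 2)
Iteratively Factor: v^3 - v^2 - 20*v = (v)*(v^2 - v - 20) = v*(v + 4)*(v - 5)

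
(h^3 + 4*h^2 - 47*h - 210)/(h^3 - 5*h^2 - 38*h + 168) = (h + 5)/(h - 4)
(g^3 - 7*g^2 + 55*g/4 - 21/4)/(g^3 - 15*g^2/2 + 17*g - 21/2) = (g - 1/2)/(g - 1)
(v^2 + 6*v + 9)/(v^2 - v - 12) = (v + 3)/(v - 4)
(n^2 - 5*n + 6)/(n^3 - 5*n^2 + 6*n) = 1/n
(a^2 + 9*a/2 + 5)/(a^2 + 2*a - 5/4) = 2*(a + 2)/(2*a - 1)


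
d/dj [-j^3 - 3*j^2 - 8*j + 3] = -3*j^2 - 6*j - 8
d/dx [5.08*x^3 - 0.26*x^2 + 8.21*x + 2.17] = 15.24*x^2 - 0.52*x + 8.21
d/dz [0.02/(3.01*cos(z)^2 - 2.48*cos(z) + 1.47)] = (0.1204*cos(z) - 0.0496)*sin(z)/(3.01*cos(z)^2 - 2.48*cos(z) + 1.47)^2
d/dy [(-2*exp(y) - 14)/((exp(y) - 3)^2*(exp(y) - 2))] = 2*(-(exp(y) - 3)*(exp(y) - 2) + (exp(y) - 3)*(exp(y) + 7) + 2*(exp(y) - 2)*(exp(y) + 7))*exp(y)/((exp(y) - 3)^3*(exp(y) - 2)^2)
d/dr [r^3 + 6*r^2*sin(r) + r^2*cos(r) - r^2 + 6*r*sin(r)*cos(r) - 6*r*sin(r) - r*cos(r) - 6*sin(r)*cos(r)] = -r^2*sin(r) + 6*r^2*cos(r) + 3*r^2 + 13*r*sin(r) - 4*r*cos(r) + 6*r*cos(2*r) - 2*r - 6*sin(r) + 3*sin(2*r) - cos(r) - 6*cos(2*r)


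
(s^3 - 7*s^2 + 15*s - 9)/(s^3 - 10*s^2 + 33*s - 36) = (s - 1)/(s - 4)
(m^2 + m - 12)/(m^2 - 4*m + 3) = (m + 4)/(m - 1)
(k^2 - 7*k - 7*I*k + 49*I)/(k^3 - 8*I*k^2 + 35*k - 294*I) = (k - 7)/(k^2 - I*k + 42)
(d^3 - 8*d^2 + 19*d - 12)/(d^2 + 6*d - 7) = (d^2 - 7*d + 12)/(d + 7)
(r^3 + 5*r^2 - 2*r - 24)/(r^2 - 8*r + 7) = (r^3 + 5*r^2 - 2*r - 24)/(r^2 - 8*r + 7)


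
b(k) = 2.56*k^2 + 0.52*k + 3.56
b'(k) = 5.12*k + 0.52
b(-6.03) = 93.51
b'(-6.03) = -30.35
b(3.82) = 42.90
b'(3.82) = 20.08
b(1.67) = 11.57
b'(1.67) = 9.07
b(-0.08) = 3.53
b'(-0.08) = 0.11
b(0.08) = 3.62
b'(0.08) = 0.93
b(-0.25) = 3.59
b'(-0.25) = -0.76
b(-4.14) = 45.28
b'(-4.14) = -20.68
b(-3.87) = 39.89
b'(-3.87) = -19.29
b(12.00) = 378.44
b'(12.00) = 61.96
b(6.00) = 98.84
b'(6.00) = 31.24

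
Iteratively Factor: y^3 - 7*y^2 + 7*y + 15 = (y + 1)*(y^2 - 8*y + 15) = (y - 5)*(y + 1)*(y - 3)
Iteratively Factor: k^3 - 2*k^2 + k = (k)*(k^2 - 2*k + 1) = k*(k - 1)*(k - 1)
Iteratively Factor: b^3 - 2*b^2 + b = (b - 1)*(b^2 - b) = (b - 1)^2*(b)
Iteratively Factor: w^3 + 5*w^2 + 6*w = (w + 3)*(w^2 + 2*w) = (w + 2)*(w + 3)*(w)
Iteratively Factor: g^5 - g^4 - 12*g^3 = (g + 3)*(g^4 - 4*g^3) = g*(g + 3)*(g^3 - 4*g^2) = g*(g - 4)*(g + 3)*(g^2) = g^2*(g - 4)*(g + 3)*(g)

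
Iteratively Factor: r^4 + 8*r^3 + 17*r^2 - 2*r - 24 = (r - 1)*(r^3 + 9*r^2 + 26*r + 24) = (r - 1)*(r + 3)*(r^2 + 6*r + 8) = (r - 1)*(r + 3)*(r + 4)*(r + 2)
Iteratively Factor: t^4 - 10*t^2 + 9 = (t - 1)*(t^3 + t^2 - 9*t - 9) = (t - 1)*(t + 1)*(t^2 - 9) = (t - 1)*(t + 1)*(t + 3)*(t - 3)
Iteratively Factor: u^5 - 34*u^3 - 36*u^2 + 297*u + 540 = (u + 3)*(u^4 - 3*u^3 - 25*u^2 + 39*u + 180) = (u + 3)^2*(u^3 - 6*u^2 - 7*u + 60) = (u - 4)*(u + 3)^2*(u^2 - 2*u - 15) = (u - 5)*(u - 4)*(u + 3)^2*(u + 3)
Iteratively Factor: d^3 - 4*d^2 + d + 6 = (d - 3)*(d^2 - d - 2) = (d - 3)*(d - 2)*(d + 1)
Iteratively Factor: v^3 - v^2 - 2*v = (v + 1)*(v^2 - 2*v) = (v - 2)*(v + 1)*(v)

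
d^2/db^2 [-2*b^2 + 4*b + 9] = -4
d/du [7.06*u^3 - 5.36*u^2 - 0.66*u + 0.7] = 21.18*u^2 - 10.72*u - 0.66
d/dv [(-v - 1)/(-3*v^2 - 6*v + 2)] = (3*v^2 + 6*v - 6*(v + 1)^2 - 2)/(3*v^2 + 6*v - 2)^2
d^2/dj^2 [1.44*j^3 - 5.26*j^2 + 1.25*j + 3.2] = 8.64*j - 10.52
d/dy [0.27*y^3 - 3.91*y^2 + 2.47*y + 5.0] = 0.81*y^2 - 7.82*y + 2.47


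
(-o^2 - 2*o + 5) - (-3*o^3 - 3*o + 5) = 3*o^3 - o^2 + o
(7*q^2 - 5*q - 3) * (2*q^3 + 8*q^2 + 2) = 14*q^5 + 46*q^4 - 46*q^3 - 10*q^2 - 10*q - 6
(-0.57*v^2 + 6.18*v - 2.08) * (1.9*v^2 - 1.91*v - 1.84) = -1.083*v^4 + 12.8307*v^3 - 14.707*v^2 - 7.3984*v + 3.8272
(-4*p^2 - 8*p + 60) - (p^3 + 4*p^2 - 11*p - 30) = -p^3 - 8*p^2 + 3*p + 90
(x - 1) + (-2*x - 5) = -x - 6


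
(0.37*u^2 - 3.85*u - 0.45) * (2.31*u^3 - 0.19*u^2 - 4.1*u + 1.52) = 0.8547*u^5 - 8.9638*u^4 - 1.825*u^3 + 16.4329*u^2 - 4.007*u - 0.684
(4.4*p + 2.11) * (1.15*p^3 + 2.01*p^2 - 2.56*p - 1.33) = 5.06*p^4 + 11.2705*p^3 - 7.0229*p^2 - 11.2536*p - 2.8063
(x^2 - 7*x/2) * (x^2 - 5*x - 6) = x^4 - 17*x^3/2 + 23*x^2/2 + 21*x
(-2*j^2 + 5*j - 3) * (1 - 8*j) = 16*j^3 - 42*j^2 + 29*j - 3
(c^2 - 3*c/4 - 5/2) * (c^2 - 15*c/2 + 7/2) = c^4 - 33*c^3/4 + 53*c^2/8 + 129*c/8 - 35/4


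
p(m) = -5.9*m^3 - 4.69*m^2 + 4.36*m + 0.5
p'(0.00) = 4.36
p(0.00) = 0.50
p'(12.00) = -2657.00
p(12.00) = -10817.74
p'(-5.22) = -428.97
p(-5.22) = 689.14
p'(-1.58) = -25.01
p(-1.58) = 5.17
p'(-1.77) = -34.49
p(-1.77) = 10.81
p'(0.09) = 3.37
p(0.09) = 0.85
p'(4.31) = -364.86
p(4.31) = -540.20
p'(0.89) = -18.01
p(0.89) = -3.49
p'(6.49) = -802.04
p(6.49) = -1781.57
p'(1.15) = -29.84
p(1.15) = -9.66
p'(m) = -17.7*m^2 - 9.38*m + 4.36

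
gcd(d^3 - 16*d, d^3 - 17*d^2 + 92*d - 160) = d - 4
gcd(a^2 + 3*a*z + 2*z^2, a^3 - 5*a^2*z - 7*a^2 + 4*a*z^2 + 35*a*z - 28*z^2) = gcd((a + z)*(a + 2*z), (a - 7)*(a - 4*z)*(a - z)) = 1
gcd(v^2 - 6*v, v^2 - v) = v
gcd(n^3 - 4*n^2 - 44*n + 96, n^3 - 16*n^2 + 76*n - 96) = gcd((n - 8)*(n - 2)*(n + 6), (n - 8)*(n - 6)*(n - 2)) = n^2 - 10*n + 16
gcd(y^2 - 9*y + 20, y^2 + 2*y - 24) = y - 4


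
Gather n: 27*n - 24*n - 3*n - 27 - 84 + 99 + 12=0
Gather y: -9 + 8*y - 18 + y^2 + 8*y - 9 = y^2 + 16*y - 36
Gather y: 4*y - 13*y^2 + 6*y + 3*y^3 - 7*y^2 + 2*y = 3*y^3 - 20*y^2 + 12*y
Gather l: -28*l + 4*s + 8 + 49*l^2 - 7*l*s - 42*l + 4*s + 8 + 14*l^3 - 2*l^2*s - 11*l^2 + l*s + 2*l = 14*l^3 + l^2*(38 - 2*s) + l*(-6*s - 68) + 8*s + 16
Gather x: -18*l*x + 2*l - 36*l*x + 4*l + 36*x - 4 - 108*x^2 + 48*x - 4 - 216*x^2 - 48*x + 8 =6*l - 324*x^2 + x*(36 - 54*l)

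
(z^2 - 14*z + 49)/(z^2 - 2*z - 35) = (z - 7)/(z + 5)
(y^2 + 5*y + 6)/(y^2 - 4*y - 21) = (y + 2)/(y - 7)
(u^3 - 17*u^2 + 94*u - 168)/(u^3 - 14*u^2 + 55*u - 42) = (u - 4)/(u - 1)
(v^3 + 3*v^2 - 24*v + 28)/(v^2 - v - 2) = (v^2 + 5*v - 14)/(v + 1)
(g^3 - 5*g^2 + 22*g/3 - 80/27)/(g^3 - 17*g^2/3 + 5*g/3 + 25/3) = (9*g^2 - 30*g + 16)/(9*(g^2 - 4*g - 5))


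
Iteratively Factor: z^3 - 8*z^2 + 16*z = (z)*(z^2 - 8*z + 16) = z*(z - 4)*(z - 4)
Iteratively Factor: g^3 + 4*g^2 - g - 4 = (g - 1)*(g^2 + 5*g + 4) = (g - 1)*(g + 1)*(g + 4)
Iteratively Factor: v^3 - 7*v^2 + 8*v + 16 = (v - 4)*(v^2 - 3*v - 4) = (v - 4)*(v + 1)*(v - 4)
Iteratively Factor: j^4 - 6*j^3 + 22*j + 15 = (j + 1)*(j^3 - 7*j^2 + 7*j + 15) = (j - 3)*(j + 1)*(j^2 - 4*j - 5) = (j - 5)*(j - 3)*(j + 1)*(j + 1)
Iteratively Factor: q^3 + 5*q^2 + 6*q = (q + 3)*(q^2 + 2*q) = q*(q + 3)*(q + 2)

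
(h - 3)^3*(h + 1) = h^4 - 8*h^3 + 18*h^2 - 27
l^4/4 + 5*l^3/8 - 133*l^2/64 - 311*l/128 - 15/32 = (l/4 + 1)*(l - 5/2)*(l + 1/4)*(l + 3/4)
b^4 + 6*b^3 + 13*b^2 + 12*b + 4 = (b + 1)^2*(b + 2)^2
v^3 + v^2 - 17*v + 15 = (v - 3)*(v - 1)*(v + 5)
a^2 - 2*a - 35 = (a - 7)*(a + 5)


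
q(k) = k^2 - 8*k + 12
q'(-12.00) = -32.00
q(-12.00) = 252.00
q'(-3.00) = -14.00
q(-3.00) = 45.00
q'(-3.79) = -15.58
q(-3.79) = 56.68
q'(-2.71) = -13.42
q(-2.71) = 41.02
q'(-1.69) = -11.38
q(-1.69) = 28.38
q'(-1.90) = -11.80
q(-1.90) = 30.81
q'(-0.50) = -9.00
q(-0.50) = 16.25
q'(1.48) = -5.04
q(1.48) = 2.35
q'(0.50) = -7.00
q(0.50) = 8.25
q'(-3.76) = -15.52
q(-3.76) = 56.22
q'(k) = 2*k - 8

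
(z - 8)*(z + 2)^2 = z^3 - 4*z^2 - 28*z - 32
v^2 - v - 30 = (v - 6)*(v + 5)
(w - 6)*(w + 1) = w^2 - 5*w - 6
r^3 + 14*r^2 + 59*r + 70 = (r + 2)*(r + 5)*(r + 7)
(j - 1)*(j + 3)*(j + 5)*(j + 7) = j^4 + 14*j^3 + 56*j^2 + 34*j - 105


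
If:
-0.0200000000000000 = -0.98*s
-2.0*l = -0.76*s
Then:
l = 0.01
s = 0.02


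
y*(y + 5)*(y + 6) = y^3 + 11*y^2 + 30*y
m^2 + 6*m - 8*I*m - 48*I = (m + 6)*(m - 8*I)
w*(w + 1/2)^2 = w^3 + w^2 + w/4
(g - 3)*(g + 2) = g^2 - g - 6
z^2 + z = z*(z + 1)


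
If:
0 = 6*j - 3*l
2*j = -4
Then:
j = -2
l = -4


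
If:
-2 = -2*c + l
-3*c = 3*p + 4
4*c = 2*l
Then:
No Solution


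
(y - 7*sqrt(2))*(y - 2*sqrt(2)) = y^2 - 9*sqrt(2)*y + 28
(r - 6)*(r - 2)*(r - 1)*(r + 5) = r^4 - 4*r^3 - 25*r^2 + 88*r - 60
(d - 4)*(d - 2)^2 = d^3 - 8*d^2 + 20*d - 16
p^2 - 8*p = p*(p - 8)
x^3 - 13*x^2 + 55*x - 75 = (x - 5)^2*(x - 3)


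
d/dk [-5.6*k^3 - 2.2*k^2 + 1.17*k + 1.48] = -16.8*k^2 - 4.4*k + 1.17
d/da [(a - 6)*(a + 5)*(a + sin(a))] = (a - 6)*(a + 5)*(cos(a) + 1) + (a - 6)*(a + sin(a)) + (a + 5)*(a + sin(a))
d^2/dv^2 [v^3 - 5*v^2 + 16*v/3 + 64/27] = 6*v - 10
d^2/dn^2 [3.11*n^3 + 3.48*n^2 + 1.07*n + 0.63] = 18.66*n + 6.96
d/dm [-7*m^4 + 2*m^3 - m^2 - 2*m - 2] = -28*m^3 + 6*m^2 - 2*m - 2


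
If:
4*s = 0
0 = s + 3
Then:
No Solution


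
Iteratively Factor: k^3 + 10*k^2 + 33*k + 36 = (k + 4)*(k^2 + 6*k + 9) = (k + 3)*(k + 4)*(k + 3)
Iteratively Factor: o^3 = (o)*(o^2) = o^2*(o)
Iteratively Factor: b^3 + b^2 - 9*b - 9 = (b + 3)*(b^2 - 2*b - 3) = (b + 1)*(b + 3)*(b - 3)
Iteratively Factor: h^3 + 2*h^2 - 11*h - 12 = (h - 3)*(h^2 + 5*h + 4) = (h - 3)*(h + 1)*(h + 4)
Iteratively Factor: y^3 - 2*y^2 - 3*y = (y - 3)*(y^2 + y) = y*(y - 3)*(y + 1)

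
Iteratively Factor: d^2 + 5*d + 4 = (d + 1)*(d + 4)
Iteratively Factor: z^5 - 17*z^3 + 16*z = (z - 4)*(z^4 + 4*z^3 - z^2 - 4*z) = z*(z - 4)*(z^3 + 4*z^2 - z - 4) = z*(z - 4)*(z - 1)*(z^2 + 5*z + 4) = z*(z - 4)*(z - 1)*(z + 4)*(z + 1)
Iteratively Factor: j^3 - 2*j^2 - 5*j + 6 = (j + 2)*(j^2 - 4*j + 3) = (j - 3)*(j + 2)*(j - 1)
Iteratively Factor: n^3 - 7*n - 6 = (n + 1)*(n^2 - n - 6) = (n - 3)*(n + 1)*(n + 2)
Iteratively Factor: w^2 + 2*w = (w)*(w + 2)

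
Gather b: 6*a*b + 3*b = b*(6*a + 3)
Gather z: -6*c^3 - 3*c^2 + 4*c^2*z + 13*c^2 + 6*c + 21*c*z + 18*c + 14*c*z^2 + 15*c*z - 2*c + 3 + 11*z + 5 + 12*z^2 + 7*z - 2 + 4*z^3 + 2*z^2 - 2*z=-6*c^3 + 10*c^2 + 22*c + 4*z^3 + z^2*(14*c + 14) + z*(4*c^2 + 36*c + 16) + 6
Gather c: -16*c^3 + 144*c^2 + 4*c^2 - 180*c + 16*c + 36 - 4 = -16*c^3 + 148*c^2 - 164*c + 32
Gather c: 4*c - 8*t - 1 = 4*c - 8*t - 1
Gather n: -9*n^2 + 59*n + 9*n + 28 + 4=-9*n^2 + 68*n + 32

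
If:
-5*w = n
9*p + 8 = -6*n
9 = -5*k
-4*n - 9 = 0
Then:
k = -9/5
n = -9/4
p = 11/18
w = 9/20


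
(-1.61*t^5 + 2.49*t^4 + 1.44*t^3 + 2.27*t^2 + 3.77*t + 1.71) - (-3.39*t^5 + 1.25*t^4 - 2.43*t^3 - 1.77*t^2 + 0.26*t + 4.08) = 1.78*t^5 + 1.24*t^4 + 3.87*t^3 + 4.04*t^2 + 3.51*t - 2.37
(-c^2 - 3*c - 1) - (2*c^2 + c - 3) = -3*c^2 - 4*c + 2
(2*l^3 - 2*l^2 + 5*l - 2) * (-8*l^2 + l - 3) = -16*l^5 + 18*l^4 - 48*l^3 + 27*l^2 - 17*l + 6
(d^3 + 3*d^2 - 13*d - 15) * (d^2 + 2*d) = d^5 + 5*d^4 - 7*d^3 - 41*d^2 - 30*d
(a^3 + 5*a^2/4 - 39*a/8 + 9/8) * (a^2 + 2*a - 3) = a^5 + 13*a^4/4 - 43*a^3/8 - 99*a^2/8 + 135*a/8 - 27/8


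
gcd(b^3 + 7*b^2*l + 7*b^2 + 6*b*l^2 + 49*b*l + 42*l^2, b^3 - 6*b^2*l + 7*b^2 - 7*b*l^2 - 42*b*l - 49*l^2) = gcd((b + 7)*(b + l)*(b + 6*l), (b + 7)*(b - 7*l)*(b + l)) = b^2 + b*l + 7*b + 7*l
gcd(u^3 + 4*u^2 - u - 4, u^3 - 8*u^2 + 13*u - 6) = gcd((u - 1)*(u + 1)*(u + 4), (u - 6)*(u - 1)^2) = u - 1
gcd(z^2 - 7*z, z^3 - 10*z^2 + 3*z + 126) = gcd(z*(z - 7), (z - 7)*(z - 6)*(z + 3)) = z - 7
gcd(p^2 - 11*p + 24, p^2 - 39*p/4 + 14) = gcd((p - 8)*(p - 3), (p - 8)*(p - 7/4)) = p - 8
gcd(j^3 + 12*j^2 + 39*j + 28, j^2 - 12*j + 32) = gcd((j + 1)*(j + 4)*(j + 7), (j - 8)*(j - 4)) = 1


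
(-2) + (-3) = -5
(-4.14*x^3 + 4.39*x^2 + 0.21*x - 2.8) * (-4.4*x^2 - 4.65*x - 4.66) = 18.216*x^5 - 0.0649999999999977*x^4 - 2.0451*x^3 - 9.1139*x^2 + 12.0414*x + 13.048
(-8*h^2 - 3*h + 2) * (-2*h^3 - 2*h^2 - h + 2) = 16*h^5 + 22*h^4 + 10*h^3 - 17*h^2 - 8*h + 4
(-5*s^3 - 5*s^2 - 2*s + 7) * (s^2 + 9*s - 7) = -5*s^5 - 50*s^4 - 12*s^3 + 24*s^2 + 77*s - 49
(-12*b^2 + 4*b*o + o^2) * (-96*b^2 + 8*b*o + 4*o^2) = 1152*b^4 - 480*b^3*o - 112*b^2*o^2 + 24*b*o^3 + 4*o^4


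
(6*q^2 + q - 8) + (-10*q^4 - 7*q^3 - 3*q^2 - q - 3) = -10*q^4 - 7*q^3 + 3*q^2 - 11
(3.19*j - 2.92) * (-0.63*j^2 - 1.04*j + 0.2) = -2.0097*j^3 - 1.478*j^2 + 3.6748*j - 0.584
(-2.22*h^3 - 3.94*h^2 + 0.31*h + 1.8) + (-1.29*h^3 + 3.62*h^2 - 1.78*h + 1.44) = -3.51*h^3 - 0.32*h^2 - 1.47*h + 3.24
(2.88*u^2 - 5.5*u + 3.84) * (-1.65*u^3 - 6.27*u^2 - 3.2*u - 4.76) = -4.752*u^5 - 8.9826*u^4 + 18.933*u^3 - 20.1856*u^2 + 13.892*u - 18.2784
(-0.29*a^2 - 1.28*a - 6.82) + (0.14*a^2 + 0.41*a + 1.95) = -0.15*a^2 - 0.87*a - 4.87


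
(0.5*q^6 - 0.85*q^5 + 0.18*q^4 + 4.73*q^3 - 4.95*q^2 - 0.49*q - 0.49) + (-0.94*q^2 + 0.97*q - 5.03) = 0.5*q^6 - 0.85*q^5 + 0.18*q^4 + 4.73*q^3 - 5.89*q^2 + 0.48*q - 5.52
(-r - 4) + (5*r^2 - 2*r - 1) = 5*r^2 - 3*r - 5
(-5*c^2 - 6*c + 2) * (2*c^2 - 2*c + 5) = -10*c^4 - 2*c^3 - 9*c^2 - 34*c + 10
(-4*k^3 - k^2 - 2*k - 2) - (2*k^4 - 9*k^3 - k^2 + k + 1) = -2*k^4 + 5*k^3 - 3*k - 3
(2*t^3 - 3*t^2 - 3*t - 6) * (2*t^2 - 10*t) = 4*t^5 - 26*t^4 + 24*t^3 + 18*t^2 + 60*t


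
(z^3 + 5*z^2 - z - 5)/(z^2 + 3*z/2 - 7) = 2*(z^3 + 5*z^2 - z - 5)/(2*z^2 + 3*z - 14)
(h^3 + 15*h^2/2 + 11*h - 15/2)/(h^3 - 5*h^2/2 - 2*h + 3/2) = (h^2 + 8*h + 15)/(h^2 - 2*h - 3)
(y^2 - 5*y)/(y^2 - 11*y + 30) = y/(y - 6)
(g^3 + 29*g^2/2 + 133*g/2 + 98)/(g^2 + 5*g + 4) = (2*g^2 + 21*g + 49)/(2*(g + 1))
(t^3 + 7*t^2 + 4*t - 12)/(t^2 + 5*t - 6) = t + 2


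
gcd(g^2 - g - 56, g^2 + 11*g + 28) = g + 7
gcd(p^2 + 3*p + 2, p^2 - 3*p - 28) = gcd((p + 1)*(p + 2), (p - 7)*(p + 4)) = 1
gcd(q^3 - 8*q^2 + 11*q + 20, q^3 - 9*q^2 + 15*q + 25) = q^2 - 4*q - 5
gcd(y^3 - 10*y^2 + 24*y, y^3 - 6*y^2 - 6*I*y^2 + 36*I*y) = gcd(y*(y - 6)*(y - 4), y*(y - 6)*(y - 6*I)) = y^2 - 6*y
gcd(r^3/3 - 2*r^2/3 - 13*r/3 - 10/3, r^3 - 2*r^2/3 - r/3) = 1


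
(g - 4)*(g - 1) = g^2 - 5*g + 4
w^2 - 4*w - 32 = (w - 8)*(w + 4)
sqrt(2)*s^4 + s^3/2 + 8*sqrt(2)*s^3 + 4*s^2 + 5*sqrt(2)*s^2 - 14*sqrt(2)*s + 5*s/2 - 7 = (s - 1)*(s + 2)*(s + 7)*(sqrt(2)*s + 1/2)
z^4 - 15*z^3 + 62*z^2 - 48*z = z*(z - 8)*(z - 6)*(z - 1)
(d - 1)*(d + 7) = d^2 + 6*d - 7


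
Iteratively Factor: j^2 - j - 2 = (j + 1)*(j - 2)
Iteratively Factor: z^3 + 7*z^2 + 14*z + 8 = (z + 1)*(z^2 + 6*z + 8) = (z + 1)*(z + 2)*(z + 4)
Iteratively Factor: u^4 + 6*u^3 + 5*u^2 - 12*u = (u + 3)*(u^3 + 3*u^2 - 4*u) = (u + 3)*(u + 4)*(u^2 - u) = u*(u + 3)*(u + 4)*(u - 1)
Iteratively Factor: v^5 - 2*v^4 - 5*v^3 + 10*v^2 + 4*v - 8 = (v - 2)*(v^4 - 5*v^2 + 4) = (v - 2)^2*(v^3 + 2*v^2 - v - 2) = (v - 2)^2*(v - 1)*(v^2 + 3*v + 2) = (v - 2)^2*(v - 1)*(v + 2)*(v + 1)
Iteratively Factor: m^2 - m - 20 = (m + 4)*(m - 5)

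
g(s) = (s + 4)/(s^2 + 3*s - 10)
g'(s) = (-2*s - 3)*(s + 4)/(s^2 + 3*s - 10)^2 + 1/(s^2 + 3*s - 10) = (s^2 + 3*s - (s + 4)*(2*s + 3) - 10)/(s^2 + 3*s - 10)^2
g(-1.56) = -0.20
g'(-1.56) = -0.08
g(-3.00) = -0.10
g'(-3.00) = -0.07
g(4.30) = 0.39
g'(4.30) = -0.16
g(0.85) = -0.72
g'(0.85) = -0.65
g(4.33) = 0.38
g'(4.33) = -0.16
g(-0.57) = -0.30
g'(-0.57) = -0.14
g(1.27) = -1.15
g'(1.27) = -1.61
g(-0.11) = -0.38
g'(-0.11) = -0.20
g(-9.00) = -0.11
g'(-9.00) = -0.02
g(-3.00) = -0.10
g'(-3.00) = -0.07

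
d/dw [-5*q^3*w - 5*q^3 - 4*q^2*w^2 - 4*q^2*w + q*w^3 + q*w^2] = q*(-5*q^2 - 8*q*w - 4*q + 3*w^2 + 2*w)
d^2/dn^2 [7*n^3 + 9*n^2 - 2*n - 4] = 42*n + 18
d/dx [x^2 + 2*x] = 2*x + 2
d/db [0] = 0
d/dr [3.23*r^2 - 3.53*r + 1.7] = 6.46*r - 3.53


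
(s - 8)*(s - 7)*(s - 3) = s^3 - 18*s^2 + 101*s - 168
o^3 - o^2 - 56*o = o*(o - 8)*(o + 7)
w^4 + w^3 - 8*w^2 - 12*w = w*(w - 3)*(w + 2)^2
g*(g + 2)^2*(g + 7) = g^4 + 11*g^3 + 32*g^2 + 28*g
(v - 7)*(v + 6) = v^2 - v - 42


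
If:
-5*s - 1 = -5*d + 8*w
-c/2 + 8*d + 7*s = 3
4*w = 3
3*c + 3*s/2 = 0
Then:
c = 82/305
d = 263/305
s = -164/305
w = 3/4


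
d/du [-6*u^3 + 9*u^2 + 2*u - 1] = -18*u^2 + 18*u + 2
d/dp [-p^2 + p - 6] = 1 - 2*p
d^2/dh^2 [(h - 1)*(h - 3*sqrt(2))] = 2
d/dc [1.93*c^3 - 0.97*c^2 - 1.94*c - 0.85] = 5.79*c^2 - 1.94*c - 1.94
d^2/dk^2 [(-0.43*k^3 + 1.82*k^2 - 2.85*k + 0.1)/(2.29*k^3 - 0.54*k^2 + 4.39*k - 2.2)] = (7.105427357601e-15*k^7 + 18.025048*k^6 - 63.737112*k^5 - 108.337152*k^4 + 175.106888*k^3 - 154.1481*k^2 + 9.42804*k - 33.81618)/(12.008989*k^9 - 8.495442*k^8 + 71.068089*k^7 - 67.340568*k^6 + 152.562819*k^5 - 165.846282*k^4 + 149.147239*k^3 - 135.03666*k^2 + 63.7428*k - 10.648)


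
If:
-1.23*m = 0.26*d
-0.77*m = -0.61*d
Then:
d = 0.00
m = 0.00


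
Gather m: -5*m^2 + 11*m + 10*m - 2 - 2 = -5*m^2 + 21*m - 4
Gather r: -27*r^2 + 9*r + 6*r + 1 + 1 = -27*r^2 + 15*r + 2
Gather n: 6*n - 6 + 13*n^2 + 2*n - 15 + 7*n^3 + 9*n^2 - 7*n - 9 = 7*n^3 + 22*n^2 + n - 30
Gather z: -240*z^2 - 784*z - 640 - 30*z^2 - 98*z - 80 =-270*z^2 - 882*z - 720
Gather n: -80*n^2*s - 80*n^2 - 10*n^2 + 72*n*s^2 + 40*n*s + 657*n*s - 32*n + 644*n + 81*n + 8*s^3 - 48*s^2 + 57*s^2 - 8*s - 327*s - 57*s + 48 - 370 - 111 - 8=n^2*(-80*s - 90) + n*(72*s^2 + 697*s + 693) + 8*s^3 + 9*s^2 - 392*s - 441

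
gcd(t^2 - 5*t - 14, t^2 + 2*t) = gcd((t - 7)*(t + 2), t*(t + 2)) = t + 2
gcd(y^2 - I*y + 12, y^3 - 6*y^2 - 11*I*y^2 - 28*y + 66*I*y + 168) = y - 4*I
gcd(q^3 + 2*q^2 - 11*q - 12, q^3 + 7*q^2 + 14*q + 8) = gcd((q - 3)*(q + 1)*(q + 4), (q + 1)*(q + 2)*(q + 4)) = q^2 + 5*q + 4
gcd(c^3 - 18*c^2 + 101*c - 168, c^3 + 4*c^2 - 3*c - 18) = 1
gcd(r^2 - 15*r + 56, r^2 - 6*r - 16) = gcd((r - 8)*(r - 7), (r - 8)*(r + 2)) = r - 8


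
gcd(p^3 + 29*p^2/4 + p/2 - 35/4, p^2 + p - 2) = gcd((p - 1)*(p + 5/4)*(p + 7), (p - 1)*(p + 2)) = p - 1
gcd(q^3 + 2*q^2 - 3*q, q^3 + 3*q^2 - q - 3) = q^2 + 2*q - 3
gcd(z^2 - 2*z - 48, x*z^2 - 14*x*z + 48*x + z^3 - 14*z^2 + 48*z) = z - 8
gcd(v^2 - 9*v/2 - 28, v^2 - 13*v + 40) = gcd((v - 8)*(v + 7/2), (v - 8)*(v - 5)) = v - 8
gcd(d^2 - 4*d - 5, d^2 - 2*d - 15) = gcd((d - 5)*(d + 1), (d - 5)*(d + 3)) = d - 5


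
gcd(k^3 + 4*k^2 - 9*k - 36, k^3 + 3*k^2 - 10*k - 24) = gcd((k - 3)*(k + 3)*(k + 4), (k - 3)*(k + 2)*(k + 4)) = k^2 + k - 12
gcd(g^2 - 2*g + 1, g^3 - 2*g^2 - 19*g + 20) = g - 1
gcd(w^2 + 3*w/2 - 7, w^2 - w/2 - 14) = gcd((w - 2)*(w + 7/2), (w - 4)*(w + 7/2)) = w + 7/2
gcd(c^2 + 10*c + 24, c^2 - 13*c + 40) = 1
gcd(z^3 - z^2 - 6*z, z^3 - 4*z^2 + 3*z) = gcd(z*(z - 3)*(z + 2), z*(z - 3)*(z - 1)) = z^2 - 3*z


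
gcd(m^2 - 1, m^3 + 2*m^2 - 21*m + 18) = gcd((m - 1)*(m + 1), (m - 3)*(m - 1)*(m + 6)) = m - 1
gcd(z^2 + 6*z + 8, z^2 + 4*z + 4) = z + 2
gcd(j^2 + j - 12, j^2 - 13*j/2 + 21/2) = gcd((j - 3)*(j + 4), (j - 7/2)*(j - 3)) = j - 3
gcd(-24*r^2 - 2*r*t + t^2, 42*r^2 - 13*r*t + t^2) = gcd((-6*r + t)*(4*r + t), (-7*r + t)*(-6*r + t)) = 6*r - t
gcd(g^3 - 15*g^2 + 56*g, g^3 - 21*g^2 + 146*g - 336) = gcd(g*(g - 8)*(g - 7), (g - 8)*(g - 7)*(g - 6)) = g^2 - 15*g + 56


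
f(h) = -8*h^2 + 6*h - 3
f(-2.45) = -65.72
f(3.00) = -57.00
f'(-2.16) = 40.56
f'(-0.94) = 21.04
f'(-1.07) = 23.12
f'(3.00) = -42.00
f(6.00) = -255.00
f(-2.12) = -51.68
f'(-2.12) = 39.92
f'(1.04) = -10.64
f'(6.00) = -90.00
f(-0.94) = -15.71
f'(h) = 6 - 16*h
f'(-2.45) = 45.20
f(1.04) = -5.41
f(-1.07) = -18.58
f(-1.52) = -30.60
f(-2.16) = -53.28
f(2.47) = -36.99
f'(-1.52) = 30.32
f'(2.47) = -33.52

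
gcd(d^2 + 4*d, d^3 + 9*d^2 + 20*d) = d^2 + 4*d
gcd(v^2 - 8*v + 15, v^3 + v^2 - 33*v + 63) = v - 3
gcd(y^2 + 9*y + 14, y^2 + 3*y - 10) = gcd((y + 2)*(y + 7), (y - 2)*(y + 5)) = 1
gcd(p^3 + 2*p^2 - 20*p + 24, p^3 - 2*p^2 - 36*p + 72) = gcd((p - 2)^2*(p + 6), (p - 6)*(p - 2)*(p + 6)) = p^2 + 4*p - 12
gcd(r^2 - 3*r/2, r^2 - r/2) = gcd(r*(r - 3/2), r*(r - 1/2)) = r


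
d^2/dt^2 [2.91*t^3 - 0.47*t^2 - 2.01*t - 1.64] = 17.46*t - 0.94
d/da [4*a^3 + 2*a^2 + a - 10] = 12*a^2 + 4*a + 1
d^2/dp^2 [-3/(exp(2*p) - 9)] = 12*(-exp(2*p) - 9)*exp(2*p)/(exp(2*p) - 9)^3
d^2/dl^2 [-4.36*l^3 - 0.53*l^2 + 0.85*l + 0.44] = -26.16*l - 1.06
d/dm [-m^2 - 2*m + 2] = -2*m - 2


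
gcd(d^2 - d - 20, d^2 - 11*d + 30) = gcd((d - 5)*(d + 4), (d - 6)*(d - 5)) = d - 5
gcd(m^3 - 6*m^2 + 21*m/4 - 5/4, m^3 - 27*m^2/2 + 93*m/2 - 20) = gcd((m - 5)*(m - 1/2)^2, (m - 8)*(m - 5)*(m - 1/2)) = m^2 - 11*m/2 + 5/2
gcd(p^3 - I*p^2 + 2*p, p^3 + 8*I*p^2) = p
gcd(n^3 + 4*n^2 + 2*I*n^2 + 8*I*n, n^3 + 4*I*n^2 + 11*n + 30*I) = n + 2*I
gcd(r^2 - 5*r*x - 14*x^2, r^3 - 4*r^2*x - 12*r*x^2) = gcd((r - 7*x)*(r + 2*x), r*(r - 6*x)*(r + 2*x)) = r + 2*x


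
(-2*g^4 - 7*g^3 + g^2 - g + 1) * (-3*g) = 6*g^5 + 21*g^4 - 3*g^3 + 3*g^2 - 3*g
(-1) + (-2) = -3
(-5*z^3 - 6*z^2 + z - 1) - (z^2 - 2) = -5*z^3 - 7*z^2 + z + 1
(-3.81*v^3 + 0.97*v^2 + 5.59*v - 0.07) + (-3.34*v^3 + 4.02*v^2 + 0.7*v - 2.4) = -7.15*v^3 + 4.99*v^2 + 6.29*v - 2.47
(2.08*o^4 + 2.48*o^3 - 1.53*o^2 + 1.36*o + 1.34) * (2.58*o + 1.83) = 5.3664*o^5 + 10.2048*o^4 + 0.591*o^3 + 0.7089*o^2 + 5.946*o + 2.4522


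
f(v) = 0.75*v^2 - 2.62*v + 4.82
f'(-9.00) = -16.12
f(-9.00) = 89.15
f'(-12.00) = -20.62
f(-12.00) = 144.26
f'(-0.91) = -3.98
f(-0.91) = 7.83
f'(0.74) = -1.51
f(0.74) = 3.29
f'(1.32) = -0.64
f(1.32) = 2.67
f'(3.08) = 2.00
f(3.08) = 3.87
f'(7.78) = 9.05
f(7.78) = 29.83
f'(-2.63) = -6.56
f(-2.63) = 16.90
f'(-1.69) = -5.16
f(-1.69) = 11.39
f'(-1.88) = -5.44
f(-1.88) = 12.40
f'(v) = 1.5*v - 2.62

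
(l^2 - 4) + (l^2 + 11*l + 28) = 2*l^2 + 11*l + 24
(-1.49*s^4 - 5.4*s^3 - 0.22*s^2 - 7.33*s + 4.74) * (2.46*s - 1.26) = -3.6654*s^5 - 11.4066*s^4 + 6.2628*s^3 - 17.7546*s^2 + 20.8962*s - 5.9724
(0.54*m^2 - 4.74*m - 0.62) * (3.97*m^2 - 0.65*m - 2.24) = 2.1438*m^4 - 19.1688*m^3 - 0.59*m^2 + 11.0206*m + 1.3888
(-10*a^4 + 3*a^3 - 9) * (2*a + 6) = -20*a^5 - 54*a^4 + 18*a^3 - 18*a - 54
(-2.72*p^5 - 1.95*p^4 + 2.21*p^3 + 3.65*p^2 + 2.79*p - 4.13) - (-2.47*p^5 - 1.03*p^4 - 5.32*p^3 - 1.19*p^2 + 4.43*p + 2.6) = -0.25*p^5 - 0.92*p^4 + 7.53*p^3 + 4.84*p^2 - 1.64*p - 6.73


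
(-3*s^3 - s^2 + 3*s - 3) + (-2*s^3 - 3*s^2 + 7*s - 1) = -5*s^3 - 4*s^2 + 10*s - 4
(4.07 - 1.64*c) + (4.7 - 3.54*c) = 8.77 - 5.18*c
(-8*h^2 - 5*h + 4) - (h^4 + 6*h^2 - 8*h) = -h^4 - 14*h^2 + 3*h + 4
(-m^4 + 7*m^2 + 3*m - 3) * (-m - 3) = m^5 + 3*m^4 - 7*m^3 - 24*m^2 - 6*m + 9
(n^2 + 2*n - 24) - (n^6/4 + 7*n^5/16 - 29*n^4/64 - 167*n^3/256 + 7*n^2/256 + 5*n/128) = -n^6/4 - 7*n^5/16 + 29*n^4/64 + 167*n^3/256 + 249*n^2/256 + 251*n/128 - 24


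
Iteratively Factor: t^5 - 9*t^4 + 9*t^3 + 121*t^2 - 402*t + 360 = (t + 4)*(t^4 - 13*t^3 + 61*t^2 - 123*t + 90) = (t - 5)*(t + 4)*(t^3 - 8*t^2 + 21*t - 18) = (t - 5)*(t - 2)*(t + 4)*(t^2 - 6*t + 9) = (t - 5)*(t - 3)*(t - 2)*(t + 4)*(t - 3)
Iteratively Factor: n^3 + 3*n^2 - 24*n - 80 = (n - 5)*(n^2 + 8*n + 16) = (n - 5)*(n + 4)*(n + 4)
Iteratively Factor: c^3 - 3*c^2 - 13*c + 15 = (c - 5)*(c^2 + 2*c - 3) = (c - 5)*(c - 1)*(c + 3)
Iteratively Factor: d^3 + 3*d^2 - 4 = (d + 2)*(d^2 + d - 2) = (d + 2)^2*(d - 1)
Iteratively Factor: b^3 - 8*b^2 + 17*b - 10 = (b - 2)*(b^2 - 6*b + 5) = (b - 5)*(b - 2)*(b - 1)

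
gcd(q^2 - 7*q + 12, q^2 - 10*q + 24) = q - 4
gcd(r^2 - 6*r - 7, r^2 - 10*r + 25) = 1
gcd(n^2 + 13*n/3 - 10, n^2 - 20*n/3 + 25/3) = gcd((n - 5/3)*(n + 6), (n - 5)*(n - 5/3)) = n - 5/3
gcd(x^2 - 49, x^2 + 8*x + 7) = x + 7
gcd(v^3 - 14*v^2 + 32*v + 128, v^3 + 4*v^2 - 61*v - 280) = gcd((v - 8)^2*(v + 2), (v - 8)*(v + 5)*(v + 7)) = v - 8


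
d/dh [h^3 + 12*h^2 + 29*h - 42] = 3*h^2 + 24*h + 29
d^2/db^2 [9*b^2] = 18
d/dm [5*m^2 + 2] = 10*m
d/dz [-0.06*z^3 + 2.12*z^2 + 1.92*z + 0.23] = -0.18*z^2 + 4.24*z + 1.92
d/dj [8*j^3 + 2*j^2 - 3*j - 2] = 24*j^2 + 4*j - 3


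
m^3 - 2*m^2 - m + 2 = (m - 2)*(m - 1)*(m + 1)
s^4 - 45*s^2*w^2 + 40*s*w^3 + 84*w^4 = (s - 6*w)*(s - 2*w)*(s + w)*(s + 7*w)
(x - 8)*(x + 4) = x^2 - 4*x - 32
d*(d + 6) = d^2 + 6*d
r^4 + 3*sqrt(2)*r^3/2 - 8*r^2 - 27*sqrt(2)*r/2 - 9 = (r - 3)*(r + 3)*(r + sqrt(2)/2)*(r + sqrt(2))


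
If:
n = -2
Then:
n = -2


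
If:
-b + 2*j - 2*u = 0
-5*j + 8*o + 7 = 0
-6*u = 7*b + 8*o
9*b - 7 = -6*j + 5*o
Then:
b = 1/10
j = 3/5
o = -1/2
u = 11/20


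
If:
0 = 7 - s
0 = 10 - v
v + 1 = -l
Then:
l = -11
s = 7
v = 10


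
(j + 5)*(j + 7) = j^2 + 12*j + 35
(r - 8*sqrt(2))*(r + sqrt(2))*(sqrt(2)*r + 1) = sqrt(2)*r^3 - 13*r^2 - 23*sqrt(2)*r - 16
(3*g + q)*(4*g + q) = 12*g^2 + 7*g*q + q^2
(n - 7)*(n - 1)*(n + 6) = n^3 - 2*n^2 - 41*n + 42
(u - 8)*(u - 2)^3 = u^4 - 14*u^3 + 60*u^2 - 104*u + 64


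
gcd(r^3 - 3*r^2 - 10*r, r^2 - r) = r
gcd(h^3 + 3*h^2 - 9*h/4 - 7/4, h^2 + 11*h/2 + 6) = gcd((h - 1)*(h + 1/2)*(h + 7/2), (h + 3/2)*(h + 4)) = 1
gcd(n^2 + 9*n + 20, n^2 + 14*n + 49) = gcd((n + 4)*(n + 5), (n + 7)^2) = 1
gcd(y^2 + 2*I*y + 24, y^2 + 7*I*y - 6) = y + 6*I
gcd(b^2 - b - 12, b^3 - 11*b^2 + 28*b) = b - 4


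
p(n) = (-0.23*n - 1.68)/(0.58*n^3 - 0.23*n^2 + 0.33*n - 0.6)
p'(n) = (-0.23*n - 1.68)*(-1.74*n^2 + 0.46*n - 0.33)/(0.58*n^3 - 0.23*n^2 + 0.33*n - 0.6)^2 - 0.23/(0.58*n^3 - 0.23*n^2 + 0.33*n - 0.6) = (0.2668*n^3 + 2.8703*n^2 - 0.7728*n + 0.6924)/(0.3364*n^6 - 0.2668*n^5 + 0.4357*n^4 - 0.8478*n^3 + 0.3849*n^2 - 0.396*n + 0.36)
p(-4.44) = 0.01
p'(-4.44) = 0.01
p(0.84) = 13.26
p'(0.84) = 111.49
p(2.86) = -0.19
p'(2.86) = 0.19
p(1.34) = -2.41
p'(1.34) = 8.02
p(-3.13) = 0.04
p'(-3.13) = 0.05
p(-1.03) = 0.79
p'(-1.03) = 1.28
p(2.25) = -0.39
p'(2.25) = 0.53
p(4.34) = -0.06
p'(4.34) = 0.04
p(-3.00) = 0.05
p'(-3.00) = 0.06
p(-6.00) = 0.00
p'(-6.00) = 0.00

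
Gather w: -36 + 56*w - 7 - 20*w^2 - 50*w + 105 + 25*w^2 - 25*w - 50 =5*w^2 - 19*w + 12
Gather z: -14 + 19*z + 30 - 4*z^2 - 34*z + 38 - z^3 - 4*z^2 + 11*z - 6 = -z^3 - 8*z^2 - 4*z + 48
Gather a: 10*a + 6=10*a + 6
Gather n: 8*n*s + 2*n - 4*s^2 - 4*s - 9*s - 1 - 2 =n*(8*s + 2) - 4*s^2 - 13*s - 3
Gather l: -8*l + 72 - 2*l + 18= 90 - 10*l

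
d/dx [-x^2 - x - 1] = -2*x - 1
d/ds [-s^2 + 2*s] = 2 - 2*s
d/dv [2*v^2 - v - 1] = 4*v - 1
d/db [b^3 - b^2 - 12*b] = 3*b^2 - 2*b - 12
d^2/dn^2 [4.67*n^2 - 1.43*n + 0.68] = 9.34000000000000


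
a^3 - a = a*(a - 1)*(a + 1)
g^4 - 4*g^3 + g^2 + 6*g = g*(g - 3)*(g - 2)*(g + 1)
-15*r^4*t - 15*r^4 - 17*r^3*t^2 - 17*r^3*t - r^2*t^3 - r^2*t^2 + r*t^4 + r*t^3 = (-5*r + t)*(r + t)*(3*r + t)*(r*t + r)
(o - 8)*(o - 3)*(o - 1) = o^3 - 12*o^2 + 35*o - 24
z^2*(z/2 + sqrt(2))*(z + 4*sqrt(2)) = z^4/2 + 3*sqrt(2)*z^3 + 8*z^2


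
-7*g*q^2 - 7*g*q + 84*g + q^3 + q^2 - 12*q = (-7*g + q)*(q - 3)*(q + 4)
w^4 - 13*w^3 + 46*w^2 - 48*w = w*(w - 8)*(w - 3)*(w - 2)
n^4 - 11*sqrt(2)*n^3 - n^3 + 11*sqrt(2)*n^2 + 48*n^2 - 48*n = n*(n - 1)*(n - 8*sqrt(2))*(n - 3*sqrt(2))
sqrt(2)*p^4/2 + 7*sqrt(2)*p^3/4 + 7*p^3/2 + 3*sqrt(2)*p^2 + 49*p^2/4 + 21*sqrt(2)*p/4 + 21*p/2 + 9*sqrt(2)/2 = (p + 3/2)*(p + sqrt(2)/2)*(p + 3*sqrt(2))*(sqrt(2)*p/2 + sqrt(2))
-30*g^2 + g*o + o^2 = (-5*g + o)*(6*g + o)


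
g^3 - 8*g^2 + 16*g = g*(g - 4)^2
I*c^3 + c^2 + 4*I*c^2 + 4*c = c*(c + 4)*(I*c + 1)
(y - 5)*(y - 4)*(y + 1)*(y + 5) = y^4 - 3*y^3 - 29*y^2 + 75*y + 100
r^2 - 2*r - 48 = (r - 8)*(r + 6)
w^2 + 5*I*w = w*(w + 5*I)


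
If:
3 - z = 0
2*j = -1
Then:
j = -1/2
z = 3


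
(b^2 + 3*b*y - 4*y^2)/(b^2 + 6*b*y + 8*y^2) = (b - y)/(b + 2*y)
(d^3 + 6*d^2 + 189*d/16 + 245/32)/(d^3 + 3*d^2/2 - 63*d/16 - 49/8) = (d + 5/2)/(d - 2)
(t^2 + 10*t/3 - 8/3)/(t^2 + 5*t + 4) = (t - 2/3)/(t + 1)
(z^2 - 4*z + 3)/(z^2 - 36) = (z^2 - 4*z + 3)/(z^2 - 36)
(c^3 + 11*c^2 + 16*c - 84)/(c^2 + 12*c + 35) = (c^2 + 4*c - 12)/(c + 5)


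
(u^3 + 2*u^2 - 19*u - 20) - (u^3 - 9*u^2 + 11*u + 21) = 11*u^2 - 30*u - 41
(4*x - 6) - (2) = 4*x - 8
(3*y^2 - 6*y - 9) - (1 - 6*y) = 3*y^2 - 10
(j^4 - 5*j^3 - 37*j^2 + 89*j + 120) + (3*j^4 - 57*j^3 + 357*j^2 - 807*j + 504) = 4*j^4 - 62*j^3 + 320*j^2 - 718*j + 624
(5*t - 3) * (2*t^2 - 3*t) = 10*t^3 - 21*t^2 + 9*t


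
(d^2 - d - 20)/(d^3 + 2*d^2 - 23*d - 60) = 1/(d + 3)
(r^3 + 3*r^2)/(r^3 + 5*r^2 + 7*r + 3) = r^2/(r^2 + 2*r + 1)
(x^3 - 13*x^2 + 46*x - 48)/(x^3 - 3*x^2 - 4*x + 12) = (x - 8)/(x + 2)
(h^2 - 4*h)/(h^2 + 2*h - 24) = h/(h + 6)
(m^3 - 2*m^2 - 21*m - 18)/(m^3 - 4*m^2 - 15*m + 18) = (m + 1)/(m - 1)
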